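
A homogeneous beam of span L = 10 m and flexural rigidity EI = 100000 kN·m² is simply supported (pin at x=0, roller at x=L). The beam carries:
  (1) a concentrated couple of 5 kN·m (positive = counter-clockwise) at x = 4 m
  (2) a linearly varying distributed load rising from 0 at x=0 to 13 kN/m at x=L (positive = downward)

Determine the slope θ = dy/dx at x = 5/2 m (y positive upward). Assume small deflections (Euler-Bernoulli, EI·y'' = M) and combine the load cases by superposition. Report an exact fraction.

θ(5/2) = -426139/230400000 rad

Load 1 — applied couple M₀=5 kN·m at a=4 m (b=L-a=6):
  θ_1 = (M₀x²/(2L)+C₁)/EI  [x≤a] with C₁=M₀(3b²-L²)/(6L)=2/3 = (5·(5/2)²/(2·10)+(2/3))/100000 = 107/4800000 rad
Load 2 — triangular load w₀=13 kN/m (0→w₀ over full span):
  θ_2 = -w₀(7L⁴-30L²x²+15x⁴)/(360LEI) = -13·(7·10⁴-30·10²·(5/2)²+15·(5/2)⁴)/(360·10·100000) = -17251/9216000 rad
Superposition: θ = Σ θ_i = -426139/230400000 rad ≈ -0.001850 rad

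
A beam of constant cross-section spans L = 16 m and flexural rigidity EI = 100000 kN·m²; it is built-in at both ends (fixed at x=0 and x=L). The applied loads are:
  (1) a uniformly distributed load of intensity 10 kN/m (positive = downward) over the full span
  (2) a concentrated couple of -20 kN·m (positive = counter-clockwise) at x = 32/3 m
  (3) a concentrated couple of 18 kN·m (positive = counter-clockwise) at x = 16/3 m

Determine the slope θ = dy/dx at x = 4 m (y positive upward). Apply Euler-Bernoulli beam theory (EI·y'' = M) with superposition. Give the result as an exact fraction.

Load 1 — uniform load w=10 kN/m over full span:
  θ_1 = -wx(L-x)(L-2x)/(12EI) = -10·4·(16-4)·(16-2·4)/(12·100000) = -2/625 rad
Load 2 — applied couple M₀=-20 kN·m at a=32/3 m (b=L-a=16/3):
  θ_2 = (R_Ax²/2 - M_Ax)/EI  [x≤a] with R_A=-5/3, M_A=-20/3 = ((-5/3)·4²/2 - (-20/3)·4)/100000 = 1/7500 rad
Load 3 — applied couple M₀=18 kN·m at a=16/3 m (b=L-a=32/3):
  θ_3 = (R_Ax²/2 - M_Ax)/EI  [x≤a] with R_A=3/2, M_A=0 = ((3/2)·4²/2 - 0·4)/100000 = 3/25000 rad
Superposition: θ = Σ θ_i = -221/75000 rad ≈ -0.002947 rad

θ(4) = -221/75000 rad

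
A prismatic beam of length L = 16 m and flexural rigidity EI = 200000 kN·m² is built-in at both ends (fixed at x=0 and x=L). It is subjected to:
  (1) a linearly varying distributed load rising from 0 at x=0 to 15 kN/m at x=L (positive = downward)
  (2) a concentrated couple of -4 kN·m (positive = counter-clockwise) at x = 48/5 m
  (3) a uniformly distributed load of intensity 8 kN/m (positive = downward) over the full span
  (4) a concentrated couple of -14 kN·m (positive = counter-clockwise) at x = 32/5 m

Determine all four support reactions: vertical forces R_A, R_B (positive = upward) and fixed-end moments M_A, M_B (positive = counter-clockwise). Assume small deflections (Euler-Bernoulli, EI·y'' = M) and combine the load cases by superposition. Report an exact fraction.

Load 1 — triangular load w₀=15 kN/m (0→w₀ over full span):
  R_A = 3w₀L/20 = 3·15·16/20 = 36 kN
  M_A = w₀L²/30 = 15·16²/30 = 128 kN·m
  R_B = 7w₀L/20 = 7·15·16/20 = 84 kN
  M_B = -w₀L²/20 = -15·16²/20 = -192 kN·m
Load 2 — applied couple M₀=-4 kN·m at a=48/5 m (b=L-a=32/5):
  R_A = 6M₀ab/L³ = 6·(-4)·(48/5)·(32/5)/16³ = -9/25 kN
  M_A = M₀b(2a-b)/L² = (-4)·(32/5)·(2·(48/5)-(32/5))/16² = -32/25 kN·m
  R_B = -6M₀ab/L³ = -6·(-4)·(48/5)·(32/5)/16³ = 9/25 kN
  M_B = M₀a(2b-a)/L² = (-4)·(48/5)·(2·(32/5)-(48/5))/16² = -12/25 kN·m
Load 3 — uniform load w=8 kN/m over full span:
  R_A = wL/2 = 8·16/2 = 64 kN
  M_A = wL²/12 = 8·16²/12 = 512/3 kN·m
  R_B = wL/2 = 8·16/2 = 64 kN
  M_B = -wL²/12 = -8·16²/12 = -512/3 kN·m
Load 4 — applied couple M₀=-14 kN·m at a=32/5 m (b=L-a=48/5):
  R_A = 6M₀ab/L³ = 6·(-14)·(32/5)·(48/5)/16³ = -63/50 kN
  M_A = M₀b(2a-b)/L² = (-14)·(48/5)·(2·(32/5)-(48/5))/16² = -42/25 kN·m
  R_B = -6M₀ab/L³ = -6·(-14)·(32/5)·(48/5)/16³ = 63/50 kN
  M_B = M₀a(2b-a)/L² = (-14)·(32/5)·(2·(48/5)-(32/5))/16² = -112/25 kN·m
Superposition: R_A = 4919/50 kN, M_A = 22178/75 kN·m, R_B = 7481/50 kN, M_B = -27572/75 kN·m

R_A = 4919/50 kN, M_A = 22178/75 kN·m, R_B = 7481/50 kN, M_B = -27572/75 kN·m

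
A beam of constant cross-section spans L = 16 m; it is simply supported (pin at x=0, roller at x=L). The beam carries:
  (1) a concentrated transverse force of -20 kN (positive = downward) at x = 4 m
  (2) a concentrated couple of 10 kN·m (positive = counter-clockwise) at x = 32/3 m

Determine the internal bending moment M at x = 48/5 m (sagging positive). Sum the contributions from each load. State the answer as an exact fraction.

M(48/5) = -26 kN·m

Load 1 — point force P=-20 kN at a=4 m (b=L-a=12):
  M_1 = Pa(L-x)/L  [x>a] = (-20)·4·(16-(48/5))/16 = -32 kN·m
Load 2 — applied couple M₀=10 kN·m at a=32/3 m (b=L-a=16/3):
  M_2 = M₀x/L  [x≤a] = 10·(48/5)/16 = 6 kN·m
Superposition: M = Σ M_i = -26 kN·m ≈ -26.000000 kN·m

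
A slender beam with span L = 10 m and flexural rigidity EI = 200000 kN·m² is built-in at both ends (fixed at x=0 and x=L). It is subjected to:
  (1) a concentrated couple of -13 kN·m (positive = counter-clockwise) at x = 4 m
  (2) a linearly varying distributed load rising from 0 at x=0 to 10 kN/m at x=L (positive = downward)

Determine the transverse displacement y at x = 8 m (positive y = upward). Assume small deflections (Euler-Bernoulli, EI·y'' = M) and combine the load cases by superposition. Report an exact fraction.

Load 1 — applied couple M₀=-13 kN·m at a=4 m (b=L-a=6):
  y_1 = (R_Ax³/6 - M_Ax²/2 - M₀(x-a)²/2)/EI  [x>a] with R_A=-234/125, M_A=-39/25 = ((-234/125)·8³/6 - (-39/25)·8²/2 - (-13)·(8-4)²/2)/200000 = -91/3125000 m
Load 2 — triangular load w₀=10 kN/m (0→w₀ over full span):
  y_2 = -w₀x²(L-x)²(x+2L)/(120LEI) = -10·8²·(10-8)²·(8+2·10)/(120·10·200000) = -14/46875 m
Superposition: y = Σ y_i = -3073/9375000 m ≈ -0.000328 m

y(8) = -3073/9375000 m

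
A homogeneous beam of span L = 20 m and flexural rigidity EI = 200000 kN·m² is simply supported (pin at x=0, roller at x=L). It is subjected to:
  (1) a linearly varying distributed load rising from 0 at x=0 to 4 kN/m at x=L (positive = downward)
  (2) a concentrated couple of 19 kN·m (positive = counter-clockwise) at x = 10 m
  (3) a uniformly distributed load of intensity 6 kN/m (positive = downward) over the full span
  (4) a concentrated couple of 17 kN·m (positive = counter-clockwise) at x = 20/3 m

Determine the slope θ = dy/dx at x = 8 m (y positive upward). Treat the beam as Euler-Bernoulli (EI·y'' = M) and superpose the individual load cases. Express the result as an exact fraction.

θ(8) = -7837/2000000 rad

Load 1 — triangular load w₀=4 kN/m (0→w₀ over full span):
  θ_1 = -w₀(7L⁴-30L²x²+15x⁴)/(360LEI) = -4·(7·20⁴-30·20²·8²+15·8⁴)/(360·20·200000) = -323/281250 rad
Load 2 — applied couple M₀=19 kN·m at a=10 m (b=L-a=10):
  θ_2 = (M₀x²/(2L)+C₁)/EI  [x≤a] with C₁=M₀(3b²-L²)/(6L)=-95/6 = (19·8²/(2·20)+(-95/6))/200000 = 437/6000000 rad
Load 3 — uniform load w=6 kN/m over full span:
  θ_3 = -w(L³-6Lx²+4x³)/(24EI) = -6·(20³-6·20·8²+4·8³)/(24·200000) = -37/12500 rad
Load 4 — applied couple M₀=17 kN·m at a=20/3 m (b=L-a=40/3):
  θ_4 = (M₀x²/(2L)-M₀(x-a)+C₁)/EI  [x>a] with C₁=M₀(3b²-L²)/(6L)=170/9 = (17·8²/(2·20)-17·(8-(20/3))+(170/9))/200000 = 527/4500000 rad
Superposition: θ = Σ θ_i = -7837/2000000 rad ≈ -0.003919 rad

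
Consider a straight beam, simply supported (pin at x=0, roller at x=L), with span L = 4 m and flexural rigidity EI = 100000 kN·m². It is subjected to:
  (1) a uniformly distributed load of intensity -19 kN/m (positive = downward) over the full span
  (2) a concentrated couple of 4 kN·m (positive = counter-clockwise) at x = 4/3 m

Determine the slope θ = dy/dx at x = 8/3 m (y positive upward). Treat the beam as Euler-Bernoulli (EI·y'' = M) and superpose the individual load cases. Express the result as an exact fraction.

θ(8/3) = -64/253125 rad

Load 1 — uniform load w=-19 kN/m over full span:
  θ_1 = -w(L³-6Lx²+4x³)/(24EI) = -(-19)·(4³-6·4·(8/3)²+4·(8/3)³)/(24·100000) = -247/1012500 rad
Load 2 — applied couple M₀=4 kN·m at a=4/3 m (b=L-a=8/3):
  θ_2 = (M₀x²/(2L)-M₀(x-a)+C₁)/EI  [x>a] with C₁=M₀(3b²-L²)/(6L)=8/9 = (4·(8/3)²/(2·4)-4·((8/3)-(4/3))+(8/9))/100000 = -1/112500 rad
Superposition: θ = Σ θ_i = -64/253125 rad ≈ -0.000253 rad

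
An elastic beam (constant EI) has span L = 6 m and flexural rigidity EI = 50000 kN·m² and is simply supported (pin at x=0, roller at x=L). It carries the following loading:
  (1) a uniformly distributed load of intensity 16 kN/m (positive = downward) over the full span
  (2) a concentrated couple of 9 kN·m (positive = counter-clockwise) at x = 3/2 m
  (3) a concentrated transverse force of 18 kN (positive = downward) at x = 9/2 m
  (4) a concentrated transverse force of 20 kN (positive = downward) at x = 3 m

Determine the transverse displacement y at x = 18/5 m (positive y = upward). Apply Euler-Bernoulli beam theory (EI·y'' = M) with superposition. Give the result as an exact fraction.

y(18/5) = -1920627/250000000 m

Load 1 — uniform load w=16 kN/m over full span:
  y_1 = -wx(L³-2Lx²+x³)/(24EI) = -16·(18/5)·(6³-2·6·(18/5)²+(18/5)³)/(24·50000) = -10044/1953125 m
Load 2 — applied couple M₀=9 kN·m at a=3/2 m (b=L-a=9/2):
  y_2 = (M₀x³/(6L)-M₀(x-a)²/2+C₁x)/EI  [x>a] with C₁=M₀(3b²-L²)/(6L)=99/16 = (9·(18/5)³/(6·6)-9·((18/5)-(3/2))²/2+(99/16)·(18/5))/50000 = 7047/25000000 m
Load 3 — point force P=18 kN at a=9/2 m (b=L-a=3/2):
  y_3 = -Pbx(L²-b²-x²)/(6LEI)  [x≤a] = -18·(3/2)·(18/5)·(6²-(3/2)²-(18/5)²)/(6·6·50000) = -56133/50000000 m
Load 4 — point force P=20 kN at a=3 m (b=L-a=3):
  y_4 = -Pa(L-x)(2Lx-a²-x²)/(6LEI)  [x>a] = -20·3·(6-(18/5))·(2·6·(18/5)-3²-(18/5)²)/(6·6·50000) = -531/312500 m
Superposition: y = Σ y_i = -1920627/250000000 m ≈ -0.007683 m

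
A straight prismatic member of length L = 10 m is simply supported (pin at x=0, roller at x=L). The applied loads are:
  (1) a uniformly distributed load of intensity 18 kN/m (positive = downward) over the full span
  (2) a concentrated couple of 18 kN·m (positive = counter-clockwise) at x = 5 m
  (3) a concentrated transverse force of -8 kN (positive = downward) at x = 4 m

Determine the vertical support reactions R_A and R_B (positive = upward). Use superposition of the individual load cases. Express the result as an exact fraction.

Load 1 — uniform load w=18 kN/m over full span:
  R_A = wL/2 = 18·10/2 = 90 kN
  R_B = wL/2 = 18·10/2 = 90 kN
Load 2 — applied couple M₀=18 kN·m at a=5 m (b=L-a=5):
  R_A = M₀/L = 18/10 = 9/5 kN
  R_B = -M₀/L = -18/10 = -9/5 kN
Load 3 — point force P=-8 kN at a=4 m (b=L-a=6):
  R_A = Pb/L = (-8)·6/10 = -24/5 kN
  R_B = Pa/L = (-8)·4/10 = -16/5 kN
Superposition: R_A = 87 kN, R_B = 85 kN

R_A = 87 kN, R_B = 85 kN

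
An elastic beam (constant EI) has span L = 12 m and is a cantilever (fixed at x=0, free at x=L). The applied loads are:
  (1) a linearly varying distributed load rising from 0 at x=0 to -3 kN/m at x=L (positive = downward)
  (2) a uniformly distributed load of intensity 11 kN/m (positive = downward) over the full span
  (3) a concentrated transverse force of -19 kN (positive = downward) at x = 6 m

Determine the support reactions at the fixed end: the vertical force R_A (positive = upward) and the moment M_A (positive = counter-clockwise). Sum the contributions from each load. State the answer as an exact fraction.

R_A = 95 kN, M_A = 534 kN·m

Load 1 — triangular load w₀=-3 kN/m (0→w₀ over full span):
  R_A = w₀L/2 = (-3)·12/2 = -18 kN
  M_A = w₀L²/3 = (-3)·12²/3 = -144 kN·m
Load 2 — uniform load w=11 kN/m over full span:
  R_A = wL = 11·12 = 132 kN
  M_A = wL²/2 = 11·12²/2 = 792 kN·m
Load 3 — point force P=-19 kN at a=6 m (b=L-a=6):
  R_A = P = (-19) = -19 kN
  M_A = Pa = (-19)·6 = -114 kN·m
Superposition: R_A = 95 kN, M_A = 534 kN·m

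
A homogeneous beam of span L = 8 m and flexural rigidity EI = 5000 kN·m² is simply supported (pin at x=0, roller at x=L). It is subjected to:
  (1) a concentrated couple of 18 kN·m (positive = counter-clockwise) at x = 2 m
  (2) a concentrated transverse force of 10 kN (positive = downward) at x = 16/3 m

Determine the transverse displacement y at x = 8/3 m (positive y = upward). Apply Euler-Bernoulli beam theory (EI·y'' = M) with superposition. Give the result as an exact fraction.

y(8/3) = -809/151875 m

Load 1 — applied couple M₀=18 kN·m at a=2 m (b=L-a=6):
  y_1 = (M₀x³/(6L)-M₀(x-a)²/2+C₁x)/EI  [x>a] with C₁=M₀(3b²-L²)/(6L)=33/2 = (18·(8/3)³/(6·8)-18·((8/3)-2)²/2+(33/2)·(8/3))/5000 = 53/5625 m
Load 2 — point force P=10 kN at a=16/3 m (b=L-a=8/3):
  y_2 = -Pbx(L²-b²-x²)/(6LEI)  [x≤a] = -10·(8/3)·(8/3)·(8²-(8/3)²-(8/3)²)/(6·8·5000) = -448/30375 m
Superposition: y = Σ y_i = -809/151875 m ≈ -0.005327 m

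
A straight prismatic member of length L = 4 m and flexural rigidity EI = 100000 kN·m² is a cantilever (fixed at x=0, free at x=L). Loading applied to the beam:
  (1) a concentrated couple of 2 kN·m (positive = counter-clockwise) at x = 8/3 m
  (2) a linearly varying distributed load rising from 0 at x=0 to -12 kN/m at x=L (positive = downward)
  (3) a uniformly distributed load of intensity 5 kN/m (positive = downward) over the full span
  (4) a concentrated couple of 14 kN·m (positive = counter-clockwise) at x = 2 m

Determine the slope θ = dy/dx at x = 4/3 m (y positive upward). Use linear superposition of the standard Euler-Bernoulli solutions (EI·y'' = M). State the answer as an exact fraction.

Load 1 — applied couple M₀=2 kN·m at a=8/3 m (b=L-a=4/3):
  θ_1 = M₀x/EI  [x≤a] = 2·(4/3)/100000 = 1/37500 rad
Load 2 — triangular load w₀=-12 kN/m (0→w₀ over full span):
  θ_2 = (w₀Lx²/4-w₀L²x/3-w₀x⁴/(24L))/EI = ((-12)·4·(4/3)²/4-(-12)·4²·(4/3)/3-(-12)·(4/3)⁴/(24·4))/100000 = 163/253125 rad
Load 3 — uniform load w=5 kN/m over full span:
  θ_3 = -wx(x²-3Lx+3L²)/(6EI) = -5·(4/3)·((4/3)²-3·4·(4/3)+3·4²)/(6·100000) = -19/50625 rad
Load 4 — applied couple M₀=14 kN·m at a=2 m (b=L-a=2):
  θ_4 = M₀x/EI  [x≤a] = 14·(4/3)/100000 = 7/37500 rad
Superposition: θ = Σ θ_i = 122/253125 rad ≈ 0.000482 rad

θ(4/3) = 122/253125 rad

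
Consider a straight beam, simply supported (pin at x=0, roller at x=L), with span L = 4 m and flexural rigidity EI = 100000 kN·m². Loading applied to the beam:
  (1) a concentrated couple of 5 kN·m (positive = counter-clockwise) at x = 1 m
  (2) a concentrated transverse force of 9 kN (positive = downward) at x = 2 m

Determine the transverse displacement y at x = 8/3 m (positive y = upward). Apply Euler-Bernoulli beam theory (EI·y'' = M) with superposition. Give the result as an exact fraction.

y(8/3) = -1151/16200000 m

Load 1 — applied couple M₀=5 kN·m at a=1 m (b=L-a=3):
  y_1 = (M₀x³/(6L)-M₀(x-a)²/2+C₁x)/EI  [x>a] with C₁=M₀(3b²-L²)/(6L)=55/24 = (5·(8/3)³/(6·4)-5·((8/3)-1)²/2+(55/24)·(8/3))/100000 = 101/3240000 m
Load 2 — point force P=9 kN at a=2 m (b=L-a=2):
  y_2 = -Pa(L-x)(2Lx-a²-x²)/(6LEI)  [x>a] = -9·2·(4-(8/3))·(2·4·(8/3)-2²-(8/3)²)/(6·4·100000) = -23/225000 m
Superposition: y = Σ y_i = -1151/16200000 m ≈ -0.000071 m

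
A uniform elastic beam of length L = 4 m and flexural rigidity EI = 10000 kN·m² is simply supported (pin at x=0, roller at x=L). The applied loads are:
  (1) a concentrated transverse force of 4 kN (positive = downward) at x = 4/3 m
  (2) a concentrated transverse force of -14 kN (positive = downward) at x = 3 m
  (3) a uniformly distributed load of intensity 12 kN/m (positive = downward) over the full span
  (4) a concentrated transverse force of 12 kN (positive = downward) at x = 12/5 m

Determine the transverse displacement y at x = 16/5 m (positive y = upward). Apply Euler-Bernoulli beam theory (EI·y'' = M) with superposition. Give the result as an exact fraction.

y(16/5) = -1340723/506250000 m

Load 1 — point force P=4 kN at a=4/3 m (b=L-a=8/3):
  y_1 = -Pa(L-x)(2Lx-a²-x²)/(6LEI)  [x>a] = -4·(4/3)·(4-(16/5))·(2·4·(16/5)-(4/3)²-(16/5)²)/(6·4·10000) = -1528/6328125 m
Load 2 — point force P=-14 kN at a=3 m (b=L-a=1):
  y_2 = -Pa(L-x)(2Lx-a²-x²)/(6LEI)  [x>a] = -(-14)·3·(4-(16/5))·(2·4·(16/5)-3²-(16/5)²)/(6·4·10000) = 1113/1250000 m
Load 3 — uniform load w=12 kN/m over full span:
  y_3 = -wx(L³-2Lx²+x³)/(24EI) = -12·(16/5)·(4³-2·4·(16/5)²+(16/5)³)/(24·10000) = -928/390625 m
Load 4 — point force P=12 kN at a=12/5 m (b=L-a=8/5):
  y_4 = -Pa(L-x)(2Lx-a²-x²)/(6LEI)  [x>a] = -12·(12/5)·(4-(16/5))·(2·4·(16/5)-(12/5)²-(16/5)²)/(6·4·10000) = -72/78125 m
Superposition: y = Σ y_i = -1340723/506250000 m ≈ -0.002648 m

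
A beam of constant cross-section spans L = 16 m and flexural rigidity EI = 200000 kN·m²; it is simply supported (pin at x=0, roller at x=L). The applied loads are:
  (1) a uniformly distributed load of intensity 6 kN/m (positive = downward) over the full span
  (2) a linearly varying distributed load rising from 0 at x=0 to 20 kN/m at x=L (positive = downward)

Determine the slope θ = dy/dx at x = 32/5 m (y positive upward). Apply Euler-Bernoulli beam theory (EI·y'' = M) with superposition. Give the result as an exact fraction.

θ(32/5) = -15664/3515625 rad

Load 1 — uniform load w=6 kN/m over full span:
  θ_1 = -w(L³-6Lx²+4x³)/(24EI) = -6·(16³-6·16·(32/5)²+4·(32/5)³)/(24·200000) = -592/390625 rad
Load 2 — triangular load w₀=20 kN/m (0→w₀ over full span):
  θ_2 = -w₀(7L⁴-30L²x²+15x⁴)/(360LEI) = -20·(7·16⁴-30·16²·(32/5)²+15·(32/5)⁴)/(360·16·200000) = -10336/3515625 rad
Superposition: θ = Σ θ_i = -15664/3515625 rad ≈ -0.004456 rad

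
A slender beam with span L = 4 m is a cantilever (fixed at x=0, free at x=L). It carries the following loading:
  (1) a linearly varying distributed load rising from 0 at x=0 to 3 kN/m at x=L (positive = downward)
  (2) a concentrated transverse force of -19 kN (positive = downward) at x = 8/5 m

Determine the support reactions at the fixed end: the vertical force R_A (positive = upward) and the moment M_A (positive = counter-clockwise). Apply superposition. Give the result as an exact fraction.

R_A = -13 kN, M_A = -72/5 kN·m

Load 1 — triangular load w₀=3 kN/m (0→w₀ over full span):
  R_A = w₀L/2 = 3·4/2 = 6 kN
  M_A = w₀L²/3 = 3·4²/3 = 16 kN·m
Load 2 — point force P=-19 kN at a=8/5 m (b=L-a=12/5):
  R_A = P = (-19) = -19 kN
  M_A = Pa = (-19)·(8/5) = -152/5 kN·m
Superposition: R_A = -13 kN, M_A = -72/5 kN·m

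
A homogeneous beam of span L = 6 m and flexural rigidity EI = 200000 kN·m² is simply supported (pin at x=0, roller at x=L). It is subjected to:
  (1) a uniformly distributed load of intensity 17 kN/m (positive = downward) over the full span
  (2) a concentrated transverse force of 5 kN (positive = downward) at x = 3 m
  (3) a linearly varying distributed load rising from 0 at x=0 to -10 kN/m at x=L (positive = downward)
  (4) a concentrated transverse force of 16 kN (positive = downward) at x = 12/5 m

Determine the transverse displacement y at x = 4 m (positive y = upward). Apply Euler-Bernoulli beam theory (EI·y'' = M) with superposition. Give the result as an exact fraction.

Load 1 — uniform load w=17 kN/m over full span:
  y_1 = -wx(L³-2Lx²+x³)/(24EI) = -17·4·(6³-2·6·4²+4³)/(24·200000) = -187/150000 m
Load 2 — point force P=5 kN at a=3 m (b=L-a=3):
  y_2 = -Pa(L-x)(2Lx-a²-x²)/(6LEI)  [x>a] = -5·3·(6-4)·(2·6·4-3²-4²)/(6·6·200000) = -23/240000 m
Load 3 — triangular load w₀=-10 kN/m (0→w₀ over full span):
  y_3 = -w₀x(7L⁴-10L²x²+3x⁴)/(360LEI) = -(-10)·4·(7·6⁴-10·6²·4²+3·4⁴)/(360·6·200000) = 17/45000 m
Load 4 — point force P=16 kN at a=12/5 m (b=L-a=18/5):
  y_4 = -Pa(L-x)(2Lx-a²-x²)/(6LEI)  [x>a] = -16·(12/5)·(6-4)·(2·6·4-(12/5)²-4²)/(6·6·200000) = -328/1171875 m
Superposition: y = Σ y_i = -560077/450000000 m ≈ -0.001245 m

y(4) = -560077/450000000 m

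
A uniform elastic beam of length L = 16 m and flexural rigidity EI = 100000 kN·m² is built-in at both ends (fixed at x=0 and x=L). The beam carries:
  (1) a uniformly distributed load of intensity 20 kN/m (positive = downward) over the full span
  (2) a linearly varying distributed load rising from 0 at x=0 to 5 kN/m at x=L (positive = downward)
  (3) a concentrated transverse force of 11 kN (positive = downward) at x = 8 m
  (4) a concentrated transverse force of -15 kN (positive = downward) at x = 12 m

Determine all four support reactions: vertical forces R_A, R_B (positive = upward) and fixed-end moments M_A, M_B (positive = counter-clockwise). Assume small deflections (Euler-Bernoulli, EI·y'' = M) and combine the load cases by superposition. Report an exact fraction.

R_A = 5605/32 kN, M_A = 5761/12 kN·m, R_B = 5787/32 kN, M_B = -5747/12 kN·m

Load 1 — uniform load w=20 kN/m over full span:
  R_A = wL/2 = 20·16/2 = 160 kN
  M_A = wL²/12 = 20·16²/12 = 1280/3 kN·m
  R_B = wL/2 = 20·16/2 = 160 kN
  M_B = -wL²/12 = -20·16²/12 = -1280/3 kN·m
Load 2 — triangular load w₀=5 kN/m (0→w₀ over full span):
  R_A = 3w₀L/20 = 3·5·16/20 = 12 kN
  M_A = w₀L²/30 = 5·16²/30 = 128/3 kN·m
  R_B = 7w₀L/20 = 7·5·16/20 = 28 kN
  M_B = -w₀L²/20 = -5·16²/20 = -64 kN·m
Load 3 — point force P=11 kN at a=8 m (b=L-a=8):
  R_A = Pb²(3a+b)/L³ = 11·8²·(3·8+8)/16³ = 11/2 kN
  M_A = Pab²/L² = 11·8·8²/16² = 22 kN·m
  R_B = Pa²(a+3b)/L³ = 11·8²·(8+3·8)/16³ = 11/2 kN
  M_B = -Pa²b/L² = -11·8²·8/16² = -22 kN·m
Load 4 — point force P=-15 kN at a=12 m (b=L-a=4):
  R_A = Pb²(3a+b)/L³ = (-15)·4²·(3·12+4)/16³ = -75/32 kN
  M_A = Pab²/L² = (-15)·12·4²/16² = -45/4 kN·m
  R_B = Pa²(a+3b)/L³ = (-15)·12²·(12+3·4)/16³ = -405/32 kN
  M_B = -Pa²b/L² = -(-15)·12²·4/16² = 135/4 kN·m
Superposition: R_A = 5605/32 kN, M_A = 5761/12 kN·m, R_B = 5787/32 kN, M_B = -5747/12 kN·m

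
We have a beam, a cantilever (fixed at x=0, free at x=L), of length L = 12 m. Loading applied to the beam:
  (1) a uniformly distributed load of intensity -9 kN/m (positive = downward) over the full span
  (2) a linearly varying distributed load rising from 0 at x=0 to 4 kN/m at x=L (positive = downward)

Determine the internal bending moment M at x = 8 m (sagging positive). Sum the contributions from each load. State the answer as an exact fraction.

M(8) = 392/9 kN·m

Load 1 — uniform load w=-9 kN/m over full span:
  M_1 = -w(L-x)²/2 = -(-9)·(12-8)²/2 = 72 kN·m
Load 2 — triangular load w₀=4 kN/m (0→w₀ over full span):
  M_2 = w₀Lx/2 - w₀L²/3 - w₀x³/(6L) = 4·12·8/2 - 4·12²/3 - 4·8³/(6·12) = -256/9 kN·m
Superposition: M = Σ M_i = 392/9 kN·m ≈ 43.555556 kN·m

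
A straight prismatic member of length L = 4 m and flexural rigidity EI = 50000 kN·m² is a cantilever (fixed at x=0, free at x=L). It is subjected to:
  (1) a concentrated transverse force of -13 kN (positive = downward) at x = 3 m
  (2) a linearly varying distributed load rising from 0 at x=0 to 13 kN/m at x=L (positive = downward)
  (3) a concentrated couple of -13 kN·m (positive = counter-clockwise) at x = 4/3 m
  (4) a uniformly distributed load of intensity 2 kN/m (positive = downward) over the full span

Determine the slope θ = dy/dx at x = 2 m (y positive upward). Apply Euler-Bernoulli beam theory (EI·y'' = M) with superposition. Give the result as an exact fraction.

Load 1 — point force P=-13 kN at a=3 m (b=L-a=1):
  θ_1 = -Px(2a-x)/(2EI)  [x≤a] = -(-13)·2·(2·3-2)/(2·50000) = 13/12500 rad
Load 2 — triangular load w₀=13 kN/m (0→w₀ over full span):
  θ_2 = (w₀Lx²/4-w₀L²x/3-w₀x⁴/(24L))/EI = (13·4·2²/4-13·4²·2/3-13·2⁴/(24·4))/50000 = -533/300000 rad
Load 3 — applied couple M₀=-13 kN·m at a=4/3 m (b=L-a=8/3):
  θ_3 = M₀a/EI  [x>a] = (-13)·(4/3)/50000 = -13/37500 rad
Load 4 — uniform load w=2 kN/m over full span:
  θ_4 = -wx(x²-3Lx+3L²)/(6EI) = -2·2·(2²-3·4·2+3·4²)/(6·50000) = -7/18750 rad
Superposition: θ = Σ θ_i = -437/300000 rad ≈ -0.001457 rad

θ(2) = -437/300000 rad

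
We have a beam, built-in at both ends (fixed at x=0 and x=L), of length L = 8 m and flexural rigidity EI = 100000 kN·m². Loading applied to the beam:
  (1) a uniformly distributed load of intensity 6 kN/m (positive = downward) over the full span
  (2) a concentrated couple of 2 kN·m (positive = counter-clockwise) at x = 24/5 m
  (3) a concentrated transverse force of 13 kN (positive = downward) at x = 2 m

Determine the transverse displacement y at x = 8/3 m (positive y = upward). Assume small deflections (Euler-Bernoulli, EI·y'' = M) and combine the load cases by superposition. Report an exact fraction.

y(8/3) = -8819/12656250 m

Load 1 — uniform load w=6 kN/m over full span:
  y_1 = -wx²(L-x)²/(24EI) = -6·(8/3)²·(8-(8/3))²/(24·100000) = -128/253125 m
Load 2 — applied couple M₀=2 kN·m at a=24/5 m (b=L-a=16/5):
  y_2 = (R_Ax³/6 - M_Ax²/2)/EI  [x≤a] with R_A=9/25, M_A=16/25 = ((9/25)·(8/3)³/6 - (16/25)·(8/3)²/2)/100000 = -8/703125 m
Load 3 — point force P=13 kN at a=2 m (b=L-a=6):
  y_3 = -Pa²(L-x)²(3bL-(3b+a)(L-x))/(6L³EI)  [x>a] = -13·2²·(8-(8/3))²·(3·6·8-(3·6+2)·(8-(8/3)))/(6·8³·100000) = -91/506250 m
Superposition: y = Σ y_i = -8819/12656250 m ≈ -0.000697 m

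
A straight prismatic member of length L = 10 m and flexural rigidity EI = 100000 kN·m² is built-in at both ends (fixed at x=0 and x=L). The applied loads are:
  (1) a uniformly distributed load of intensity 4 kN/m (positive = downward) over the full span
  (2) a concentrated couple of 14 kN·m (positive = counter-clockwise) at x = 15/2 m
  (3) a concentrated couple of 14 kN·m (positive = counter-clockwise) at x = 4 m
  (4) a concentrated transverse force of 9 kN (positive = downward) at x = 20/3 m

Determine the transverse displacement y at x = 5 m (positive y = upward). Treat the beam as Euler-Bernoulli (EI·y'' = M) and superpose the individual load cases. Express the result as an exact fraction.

Load 1 — uniform load w=4 kN/m over full span:
  y_1 = -wx²(L-x)²/(24EI) = -4·5²·(10-5)²/(24·100000) = -1/960 m
Load 2 — applied couple M₀=14 kN·m at a=15/2 m (b=L-a=5/2):
  y_2 = (R_Ax³/6 - M_Ax²/2)/EI  [x≤a] with R_A=63/40, M_A=35/8 = ((63/40)·5³/6 - (35/8)·5²/2)/100000 = -7/32000 m
Load 3 — applied couple M₀=14 kN·m at a=4 m (b=L-a=6):
  y_3 = (R_Ax³/6 - M_Ax²/2 - M₀(x-a)²/2)/EI  [x>a] with R_A=252/125, M_A=42/25 = ((252/125)·5³/6 - (42/25)·5²/2 - 14·(5-4)²/2)/100000 = 7/50000 m
Load 4 — point force P=9 kN at a=20/3 m (b=L-a=10/3):
  y_4 = -Pb²x²(3aL-(3a+b)x)/(6L³EI)  [x≤a] = -9·(10/3)²·5²·(3·(20/3)·10-(3·(20/3)+(10/3))·5)/(6·10³·100000) = -1/2880 m
Superposition: y = Σ y_i = -10567/7200000 m ≈ -0.001468 m

y(5) = -10567/7200000 m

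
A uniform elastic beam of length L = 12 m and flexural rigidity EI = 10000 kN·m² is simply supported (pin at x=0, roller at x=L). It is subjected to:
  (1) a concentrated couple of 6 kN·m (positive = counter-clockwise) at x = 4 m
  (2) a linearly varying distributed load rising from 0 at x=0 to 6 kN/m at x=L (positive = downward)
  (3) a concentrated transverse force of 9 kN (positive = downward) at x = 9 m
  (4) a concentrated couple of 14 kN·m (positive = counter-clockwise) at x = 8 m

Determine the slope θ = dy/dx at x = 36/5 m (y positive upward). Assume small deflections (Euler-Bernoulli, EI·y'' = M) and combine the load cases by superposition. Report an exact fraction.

θ(36/5) = 1057217/150000000 rad

Load 1 — applied couple M₀=6 kN·m at a=4 m (b=L-a=8):
  θ_1 = (M₀x²/(2L)-M₀(x-a)+C₁)/EI  [x>a] with C₁=M₀(3b²-L²)/(6L)=4 = (6·(36/5)²/(2·12)-6·((36/5)-4)+4)/10000 = -7/31250 rad
Load 2 — triangular load w₀=6 kN/m (0→w₀ over full span):
  θ_2 = -w₀(7L⁴-30L²x²+15x⁴)/(360LEI) = -6·(7·12⁴-30·12²·(36/5)²+15·(36/5)⁴)/(360·12·10000) = 2088/390625 rad
Load 3 — point force P=9 kN at a=9 m (b=L-a=3):
  θ_3 = -Pb(L²-b²-3x²)/(6LEI)  [x≤a] = -9·3·(12²-3²-3·(36/5)²)/(6·12·10000) = 1539/2000000 rad
Load 4 — applied couple M₀=14 kN·m at a=8 m (b=L-a=4):
  θ_4 = (M₀x²/(2L)+C₁)/EI  [x≤a] with C₁=M₀(3b²-L²)/(6L)=-56/3 = (14·(36/5)²/(2·12)+(-56/3))/10000 = 217/187500 rad
Superposition: θ = Σ θ_i = 1057217/150000000 rad ≈ 0.007048 rad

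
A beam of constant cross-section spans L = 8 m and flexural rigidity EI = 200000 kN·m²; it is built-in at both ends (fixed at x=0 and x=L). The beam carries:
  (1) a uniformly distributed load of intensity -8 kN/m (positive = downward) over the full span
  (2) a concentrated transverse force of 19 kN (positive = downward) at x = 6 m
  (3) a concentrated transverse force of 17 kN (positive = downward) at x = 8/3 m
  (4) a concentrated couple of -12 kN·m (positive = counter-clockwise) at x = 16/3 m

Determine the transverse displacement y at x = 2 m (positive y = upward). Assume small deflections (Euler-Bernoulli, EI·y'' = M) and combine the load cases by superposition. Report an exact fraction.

y(2) = 12659/129600000 m

Load 1 — uniform load w=-8 kN/m over full span:
  y_1 = -wx²(L-x)²/(24EI) = -(-8)·2²·(8-2)²/(24·200000) = 3/12500 m
Load 2 — point force P=19 kN at a=6 m (b=L-a=2):
  y_2 = -Pb²x²(3aL-(3a+b)x)/(6L³EI)  [x≤a] = -19·2²·2²·(3·6·8-(3·6+2)·2)/(6·8³·200000) = -247/4800000 m
Load 3 — point force P=17 kN at a=8/3 m (b=L-a=16/3):
  y_3 = -Pb²x²(3aL-(3a+b)x)/(6L³EI)  [x≤a] = -17·(16/3)²·2²·(3·(8/3)·8-(3·(8/3)+(16/3))·2)/(6·8³·200000) = -119/1012500 m
Load 4 — applied couple M₀=-12 kN·m at a=16/3 m (b=L-a=8/3):
  y_4 = (R_Ax³/6 - M_Ax²/2)/EI  [x≤a] with R_A=-2, M_A=-4 = ((-2)·2³/6 - (-4)·2²/2)/200000 = 1/37500 m
Superposition: y = Σ y_i = 12659/129600000 m ≈ 0.000098 m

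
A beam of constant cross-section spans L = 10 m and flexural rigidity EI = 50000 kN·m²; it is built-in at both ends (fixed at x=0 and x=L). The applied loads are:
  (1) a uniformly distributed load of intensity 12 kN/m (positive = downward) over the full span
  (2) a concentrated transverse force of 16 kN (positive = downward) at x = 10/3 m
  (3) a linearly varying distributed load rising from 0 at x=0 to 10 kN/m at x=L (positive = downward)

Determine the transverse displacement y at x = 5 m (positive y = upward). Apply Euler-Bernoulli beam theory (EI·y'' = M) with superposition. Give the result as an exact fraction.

Load 1 — uniform load w=12 kN/m over full span:
  y_1 = -wx²(L-x)²/(24EI) = -12·5²·(10-5)²/(24·50000) = -1/160 m
Load 2 — point force P=16 kN at a=10/3 m (b=L-a=20/3):
  y_2 = -Pa²(L-x)²(3bL-(3b+a)(L-x))/(6L³EI)  [x>a] = -16·(10/3)²·(10-5)²·(3·(20/3)·10-(3·(20/3)+(10/3))·(10-5))/(6·10³·50000) = -1/810 m
Load 3 — triangular load w₀=10 kN/m (0→w₀ over full span):
  y_3 = -w₀x²(L-x)²(x+2L)/(120LEI) = -10·5²·(10-5)²·(5+2·10)/(120·10·50000) = -1/384 m
Superposition: y = Σ y_i = -523/51840 m ≈ -0.010089 m

y(5) = -523/51840 m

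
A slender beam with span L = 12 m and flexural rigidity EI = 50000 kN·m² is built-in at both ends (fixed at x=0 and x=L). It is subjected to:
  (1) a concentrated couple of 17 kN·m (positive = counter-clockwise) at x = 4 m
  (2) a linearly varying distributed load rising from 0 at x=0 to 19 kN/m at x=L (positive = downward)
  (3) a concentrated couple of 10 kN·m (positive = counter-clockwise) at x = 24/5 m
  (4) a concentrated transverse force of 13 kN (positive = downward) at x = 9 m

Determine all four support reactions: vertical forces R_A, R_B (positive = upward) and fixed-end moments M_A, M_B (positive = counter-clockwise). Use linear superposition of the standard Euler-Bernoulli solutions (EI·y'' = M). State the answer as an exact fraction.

Load 1 — applied couple M₀=17 kN·m at a=4 m (b=L-a=8):
  R_A = 6M₀ab/L³ = 6·17·4·8/12³ = 17/9 kN
  M_A = M₀b(2a-b)/L² = 17·8·(2·4-8)/12² = 0 kN·m
  R_B = -6M₀ab/L³ = -6·17·4·8/12³ = -17/9 kN
  M_B = M₀a(2b-a)/L² = 17·4·(2·8-4)/12² = 17/3 kN·m
Load 2 — triangular load w₀=19 kN/m (0→w₀ over full span):
  R_A = 3w₀L/20 = 3·19·12/20 = 171/5 kN
  M_A = w₀L²/30 = 19·12²/30 = 456/5 kN·m
  R_B = 7w₀L/20 = 7·19·12/20 = 399/5 kN
  M_B = -w₀L²/20 = -19·12²/20 = -684/5 kN·m
Load 3 — applied couple M₀=10 kN·m at a=24/5 m (b=L-a=36/5):
  R_A = 6M₀ab/L³ = 6·10·(24/5)·(36/5)/12³ = 6/5 kN
  M_A = M₀b(2a-b)/L² = 10·(36/5)·(2·(24/5)-(36/5))/12² = 6/5 kN·m
  R_B = -6M₀ab/L³ = -6·10·(24/5)·(36/5)/12³ = -6/5 kN
  M_B = M₀a(2b-a)/L² = 10·(24/5)·(2·(36/5)-(24/5))/12² = 16/5 kN·m
Load 4 — point force P=13 kN at a=9 m (b=L-a=3):
  R_A = Pb²(3a+b)/L³ = 13·3²·(3·9+3)/12³ = 65/32 kN
  M_A = Pab²/L² = 13·9·3²/12² = 117/16 kN·m
  R_B = Pa²(a+3b)/L³ = 13·9²·(9+3·3)/12³ = 351/32 kN
  M_B = -Pa²b/L² = -13·9²·3/12² = -351/16 kN·m
Superposition: R_A = 56621/1440 kN, M_A = 7977/80 kN·m, R_B = 126259/1440 kN, M_B = -35969/240 kN·m

R_A = 56621/1440 kN, M_A = 7977/80 kN·m, R_B = 126259/1440 kN, M_B = -35969/240 kN·m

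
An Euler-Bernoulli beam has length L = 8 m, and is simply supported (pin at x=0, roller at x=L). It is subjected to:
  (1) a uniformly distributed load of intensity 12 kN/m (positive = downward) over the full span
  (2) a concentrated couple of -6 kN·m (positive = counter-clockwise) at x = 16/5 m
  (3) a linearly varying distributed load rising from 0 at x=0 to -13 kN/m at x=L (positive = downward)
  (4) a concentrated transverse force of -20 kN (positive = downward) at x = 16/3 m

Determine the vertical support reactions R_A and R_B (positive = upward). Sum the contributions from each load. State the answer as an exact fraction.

Load 1 — uniform load w=12 kN/m over full span:
  R_A = wL/2 = 12·8/2 = 48 kN
  R_B = wL/2 = 12·8/2 = 48 kN
Load 2 — applied couple M₀=-6 kN·m at a=16/5 m (b=L-a=24/5):
  R_A = M₀/L = (-6)/8 = -3/4 kN
  R_B = -M₀/L = -(-6)/8 = 3/4 kN
Load 3 — triangular load w₀=-13 kN/m (0→w₀ over full span):
  R_A = w₀L/6 = (-13)·8/6 = -52/3 kN
  R_B = w₀L/3 = (-13)·8/3 = -104/3 kN
Load 4 — point force P=-20 kN at a=16/3 m (b=L-a=8/3):
  R_A = Pb/L = (-20)·(8/3)/8 = -20/3 kN
  R_B = Pa/L = (-20)·(16/3)/8 = -40/3 kN
Superposition: R_A = 93/4 kN, R_B = 3/4 kN

R_A = 93/4 kN, R_B = 3/4 kN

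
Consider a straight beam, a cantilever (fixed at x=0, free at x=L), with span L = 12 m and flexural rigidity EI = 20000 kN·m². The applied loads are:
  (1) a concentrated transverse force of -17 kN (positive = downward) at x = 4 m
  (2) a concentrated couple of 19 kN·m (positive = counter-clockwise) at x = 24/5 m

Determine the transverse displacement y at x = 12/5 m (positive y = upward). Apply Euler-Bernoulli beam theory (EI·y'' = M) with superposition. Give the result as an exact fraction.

Load 1 — point force P=-17 kN at a=4 m (b=L-a=8):
  y_1 = -Px²(3a-x)/(6EI)  [x≤a] = -(-17)·(12/5)²·(3·4-(12/5))/(6·20000) = 612/78125 m
Load 2 — applied couple M₀=19 kN·m at a=24/5 m (b=L-a=36/5):
  y_2 = M₀x²/(2EI)  [x≤a] = 19·(12/5)²/(2·20000) = 171/62500 m
Superposition: y = Σ y_i = 3303/312500 m ≈ 0.010570 m

y(12/5) = 3303/312500 m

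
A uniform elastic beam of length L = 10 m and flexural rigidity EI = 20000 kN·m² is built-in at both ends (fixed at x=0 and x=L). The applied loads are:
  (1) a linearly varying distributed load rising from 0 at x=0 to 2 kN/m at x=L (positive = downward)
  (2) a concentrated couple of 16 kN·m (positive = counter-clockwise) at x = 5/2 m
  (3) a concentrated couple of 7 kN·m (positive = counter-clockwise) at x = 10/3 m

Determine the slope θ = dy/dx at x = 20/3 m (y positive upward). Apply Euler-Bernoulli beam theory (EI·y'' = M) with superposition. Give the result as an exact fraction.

θ(20/3) = -17/97200 rad

Load 1 — triangular load w₀=2 kN/m (0→w₀ over full span):
  θ_1 = -w₀(2x(L-x)(L-2x)(x+2L)+x²(L-x)²)/(120LEI) = -2·(2·(20/3)·(10-(20/3))·(10-2·(20/3))·((20/3)+2·10)+(20/3)²·(10-(20/3))²)/(120·10·20000) = 7/24300 rad
Load 2 — applied couple M₀=16 kN·m at a=5/2 m (b=L-a=15/2):
  θ_2 = (R_Ax²/2 - M_Ax - M₀(x-a))/EI  [x>a] with R_A=9/5, M_A=-3 = ((9/5)·(20/3)²/2 - (-3)·(20/3) - 16·((20/3)-(5/2)))/20000 = -1/3000 rad
Load 3 — applied couple M₀=7 kN·m at a=10/3 m (b=L-a=20/3):
  θ_3 = (R_Ax²/2 - M_Ax - M₀(x-a))/EI  [x>a] with R_A=14/15, M_A=0 = ((14/15)·(20/3)²/2 - 0·(20/3) - 7·((20/3)-(10/3)))/20000 = -7/54000 rad
Superposition: θ = Σ θ_i = -17/97200 rad ≈ -0.000175 rad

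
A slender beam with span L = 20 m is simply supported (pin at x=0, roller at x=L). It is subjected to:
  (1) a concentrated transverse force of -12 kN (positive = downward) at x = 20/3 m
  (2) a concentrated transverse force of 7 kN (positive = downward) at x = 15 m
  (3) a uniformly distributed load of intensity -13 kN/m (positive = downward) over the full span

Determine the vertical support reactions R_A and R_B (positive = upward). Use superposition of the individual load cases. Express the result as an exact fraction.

Load 1 — point force P=-12 kN at a=20/3 m (b=L-a=40/3):
  R_A = Pb/L = (-12)·(40/3)/20 = -8 kN
  R_B = Pa/L = (-12)·(20/3)/20 = -4 kN
Load 2 — point force P=7 kN at a=15 m (b=L-a=5):
  R_A = Pb/L = 7·5/20 = 7/4 kN
  R_B = Pa/L = 7·15/20 = 21/4 kN
Load 3 — uniform load w=-13 kN/m over full span:
  R_A = wL/2 = (-13)·20/2 = -130 kN
  R_B = wL/2 = (-13)·20/2 = -130 kN
Superposition: R_A = -545/4 kN, R_B = -515/4 kN

R_A = -545/4 kN, R_B = -515/4 kN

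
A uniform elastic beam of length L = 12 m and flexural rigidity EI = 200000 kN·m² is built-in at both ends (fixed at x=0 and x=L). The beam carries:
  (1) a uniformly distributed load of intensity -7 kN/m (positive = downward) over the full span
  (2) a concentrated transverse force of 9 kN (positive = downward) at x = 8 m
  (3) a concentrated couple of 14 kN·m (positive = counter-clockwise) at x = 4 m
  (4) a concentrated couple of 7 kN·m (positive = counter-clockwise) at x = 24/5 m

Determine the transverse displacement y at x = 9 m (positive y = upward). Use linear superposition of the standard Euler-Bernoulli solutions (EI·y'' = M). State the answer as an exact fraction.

y(9) = 7637/8000000 m

Load 1 — uniform load w=-7 kN/m over full span:
  y_1 = -wx²(L-x)²/(24EI) = -(-7)·9²·(12-9)²/(24·200000) = 1701/1600000 m
Load 2 — point force P=9 kN at a=8 m (b=L-a=4):
  y_2 = -Pa²(L-x)²(3bL-(3b+a)(L-x))/(6L³EI)  [x>a] = -9·8²·(12-9)²·(3·4·12-(3·4+8)·(12-9))/(6·12³·200000) = -21/100000 m
Load 3 — applied couple M₀=14 kN·m at a=4 m (b=L-a=8):
  y_3 = (R_Ax³/6 - M_Ax²/2 - M₀(x-a)²/2)/EI  [x>a] with R_A=14/9, M_A=0 = ((14/9)·9³/6 - 0·9²/2 - 14·(9-4)²/2)/200000 = 7/100000 m
Load 4 — applied couple M₀=7 kN·m at a=24/5 m (b=L-a=36/5):
  y_4 = (R_Ax³/6 - M_Ax²/2 - M₀(x-a)²/2)/EI  [x>a] with R_A=21/25, M_A=21/25 = ((21/25)·9³/6 - (21/25)·9²/2 - 7·(9-(24/5))²/2)/200000 = 63/2000000 m
Superposition: y = Σ y_i = 7637/8000000 m ≈ 0.000955 m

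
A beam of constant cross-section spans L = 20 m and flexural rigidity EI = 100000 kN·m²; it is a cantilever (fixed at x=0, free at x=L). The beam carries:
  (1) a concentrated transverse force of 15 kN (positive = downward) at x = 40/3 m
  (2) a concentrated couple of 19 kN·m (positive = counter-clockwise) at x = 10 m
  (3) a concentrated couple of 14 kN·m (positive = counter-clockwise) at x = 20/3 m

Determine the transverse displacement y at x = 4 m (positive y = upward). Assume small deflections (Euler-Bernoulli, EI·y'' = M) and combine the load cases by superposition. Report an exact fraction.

Load 1 — point force P=15 kN at a=40/3 m (b=L-a=20/3):
  y_1 = -Px²(3a-x)/(6EI)  [x≤a] = -15·4²·(3·(40/3)-4)/(6·100000) = -9/625 m
Load 2 — applied couple M₀=19 kN·m at a=10 m (b=L-a=10):
  y_2 = M₀x²/(2EI)  [x≤a] = 19·4²/(2·100000) = 19/12500 m
Load 3 — applied couple M₀=14 kN·m at a=20/3 m (b=L-a=40/3):
  y_3 = M₀x²/(2EI)  [x≤a] = 14·4²/(2·100000) = 7/6250 m
Superposition: y = Σ y_i = -147/12500 m ≈ -0.011760 m

y(4) = -147/12500 m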